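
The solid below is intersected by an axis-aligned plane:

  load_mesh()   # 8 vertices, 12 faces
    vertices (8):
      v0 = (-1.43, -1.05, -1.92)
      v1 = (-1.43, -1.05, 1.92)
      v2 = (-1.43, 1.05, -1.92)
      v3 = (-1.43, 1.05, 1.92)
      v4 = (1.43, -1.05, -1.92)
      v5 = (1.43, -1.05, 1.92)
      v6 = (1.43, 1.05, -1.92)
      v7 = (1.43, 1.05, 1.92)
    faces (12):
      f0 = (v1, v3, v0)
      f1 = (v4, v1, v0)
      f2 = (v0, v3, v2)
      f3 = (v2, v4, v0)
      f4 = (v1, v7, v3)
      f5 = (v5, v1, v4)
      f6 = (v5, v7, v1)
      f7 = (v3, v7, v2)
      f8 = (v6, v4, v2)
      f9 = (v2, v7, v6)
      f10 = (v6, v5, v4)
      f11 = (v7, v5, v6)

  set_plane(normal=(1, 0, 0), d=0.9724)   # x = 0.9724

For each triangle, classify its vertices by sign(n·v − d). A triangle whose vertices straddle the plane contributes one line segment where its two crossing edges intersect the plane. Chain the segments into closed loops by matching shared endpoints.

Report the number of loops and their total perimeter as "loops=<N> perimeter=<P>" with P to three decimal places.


loops=1 perimeter=11.880

Straddling triangles (8 of 12):
  (v4,v1,v0) [+--] → (0.9724, -1.05, -1.3056)–(0.9724, -1.05, -1.92)  len=0.6144
  (v2,v4,v0) [-+-] → (0.9724, -0.714, -1.92)–(0.9724, -1.05, -1.92)  len=0.3360
  (v1,v7,v3) [-+-] → (0.9724, 0.714, 1.92)–(0.9724, 1.05, 1.92)  len=0.3360
  (v5,v1,v4) [+-+] → (0.9724, -1.05, 1.92)–(0.9724, -1.05, -1.3056)  len=3.2256
  (v5,v7,v1) [++-] → (0.9724, 0.714, 1.92)–(0.9724, -1.05, 1.92)  len=1.7640
  (v3,v7,v2) [-+-] → (0.9724, 1.05, 1.92)–(0.9724, 1.05, 1.3056)  len=0.6144
  (v6,v4,v2) [++-] → (0.9724, -0.714, -1.92)–(0.9724, 1.05, -1.92)  len=1.7640
  (v2,v7,v6) [-++] → (0.9724, 1.05, 1.3056)–(0.9724, 1.05, -1.92)  len=3.2256

Chained into 1 loop(s):
  loop 1: 8 segments, perimeter = 11.8800
Total perimeter = 11.880


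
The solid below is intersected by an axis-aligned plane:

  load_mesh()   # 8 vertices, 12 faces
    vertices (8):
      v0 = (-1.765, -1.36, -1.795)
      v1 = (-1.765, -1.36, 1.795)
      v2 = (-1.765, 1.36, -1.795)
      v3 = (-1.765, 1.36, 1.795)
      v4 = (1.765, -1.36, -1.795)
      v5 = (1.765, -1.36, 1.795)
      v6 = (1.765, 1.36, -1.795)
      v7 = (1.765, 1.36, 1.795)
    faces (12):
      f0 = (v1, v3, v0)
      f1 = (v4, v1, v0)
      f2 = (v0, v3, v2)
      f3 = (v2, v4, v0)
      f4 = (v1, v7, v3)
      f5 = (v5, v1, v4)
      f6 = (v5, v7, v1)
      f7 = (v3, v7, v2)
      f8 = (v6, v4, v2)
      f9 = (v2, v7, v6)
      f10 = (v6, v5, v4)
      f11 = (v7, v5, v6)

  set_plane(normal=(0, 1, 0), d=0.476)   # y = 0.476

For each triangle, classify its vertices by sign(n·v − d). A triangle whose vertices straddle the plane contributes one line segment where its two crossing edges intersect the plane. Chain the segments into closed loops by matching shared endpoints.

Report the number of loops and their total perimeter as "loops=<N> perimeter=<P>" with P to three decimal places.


Straddling triangles (8 of 12):
  (v1,v3,v0) [-+-] → (-1.765, 0.476, 1.795)–(-1.765, 0.476, 0.62825)  len=1.1667
  (v0,v3,v2) [-++] → (-1.765, 0.476, 0.62825)–(-1.765, 0.476, -1.795)  len=2.4232
  (v2,v4,v0) [+--] → (-0.61775, 0.476, -1.795)–(-1.765, 0.476, -1.795)  len=1.1472
  (v1,v7,v3) [-++] → (0.61775, 0.476, 1.795)–(-1.765, 0.476, 1.795)  len=2.3827
  (v5,v7,v1) [-+-] → (1.765, 0.476, 1.795)–(0.61775, 0.476, 1.795)  len=1.1472
  (v6,v4,v2) [+-+] → (1.765, 0.476, -1.795)–(-0.61775, 0.476, -1.795)  len=2.3827
  (v6,v5,v4) [+--] → (1.765, 0.476, -0.62825)–(1.765, 0.476, -1.795)  len=1.1667
  (v7,v5,v6) [+-+] → (1.765, 0.476, 1.795)–(1.765, 0.476, -0.62825)  len=2.4232

Chained into 1 loop(s):
  loop 1: 8 segments, perimeter = 14.2400
Total perimeter = 14.240

loops=1 perimeter=14.240


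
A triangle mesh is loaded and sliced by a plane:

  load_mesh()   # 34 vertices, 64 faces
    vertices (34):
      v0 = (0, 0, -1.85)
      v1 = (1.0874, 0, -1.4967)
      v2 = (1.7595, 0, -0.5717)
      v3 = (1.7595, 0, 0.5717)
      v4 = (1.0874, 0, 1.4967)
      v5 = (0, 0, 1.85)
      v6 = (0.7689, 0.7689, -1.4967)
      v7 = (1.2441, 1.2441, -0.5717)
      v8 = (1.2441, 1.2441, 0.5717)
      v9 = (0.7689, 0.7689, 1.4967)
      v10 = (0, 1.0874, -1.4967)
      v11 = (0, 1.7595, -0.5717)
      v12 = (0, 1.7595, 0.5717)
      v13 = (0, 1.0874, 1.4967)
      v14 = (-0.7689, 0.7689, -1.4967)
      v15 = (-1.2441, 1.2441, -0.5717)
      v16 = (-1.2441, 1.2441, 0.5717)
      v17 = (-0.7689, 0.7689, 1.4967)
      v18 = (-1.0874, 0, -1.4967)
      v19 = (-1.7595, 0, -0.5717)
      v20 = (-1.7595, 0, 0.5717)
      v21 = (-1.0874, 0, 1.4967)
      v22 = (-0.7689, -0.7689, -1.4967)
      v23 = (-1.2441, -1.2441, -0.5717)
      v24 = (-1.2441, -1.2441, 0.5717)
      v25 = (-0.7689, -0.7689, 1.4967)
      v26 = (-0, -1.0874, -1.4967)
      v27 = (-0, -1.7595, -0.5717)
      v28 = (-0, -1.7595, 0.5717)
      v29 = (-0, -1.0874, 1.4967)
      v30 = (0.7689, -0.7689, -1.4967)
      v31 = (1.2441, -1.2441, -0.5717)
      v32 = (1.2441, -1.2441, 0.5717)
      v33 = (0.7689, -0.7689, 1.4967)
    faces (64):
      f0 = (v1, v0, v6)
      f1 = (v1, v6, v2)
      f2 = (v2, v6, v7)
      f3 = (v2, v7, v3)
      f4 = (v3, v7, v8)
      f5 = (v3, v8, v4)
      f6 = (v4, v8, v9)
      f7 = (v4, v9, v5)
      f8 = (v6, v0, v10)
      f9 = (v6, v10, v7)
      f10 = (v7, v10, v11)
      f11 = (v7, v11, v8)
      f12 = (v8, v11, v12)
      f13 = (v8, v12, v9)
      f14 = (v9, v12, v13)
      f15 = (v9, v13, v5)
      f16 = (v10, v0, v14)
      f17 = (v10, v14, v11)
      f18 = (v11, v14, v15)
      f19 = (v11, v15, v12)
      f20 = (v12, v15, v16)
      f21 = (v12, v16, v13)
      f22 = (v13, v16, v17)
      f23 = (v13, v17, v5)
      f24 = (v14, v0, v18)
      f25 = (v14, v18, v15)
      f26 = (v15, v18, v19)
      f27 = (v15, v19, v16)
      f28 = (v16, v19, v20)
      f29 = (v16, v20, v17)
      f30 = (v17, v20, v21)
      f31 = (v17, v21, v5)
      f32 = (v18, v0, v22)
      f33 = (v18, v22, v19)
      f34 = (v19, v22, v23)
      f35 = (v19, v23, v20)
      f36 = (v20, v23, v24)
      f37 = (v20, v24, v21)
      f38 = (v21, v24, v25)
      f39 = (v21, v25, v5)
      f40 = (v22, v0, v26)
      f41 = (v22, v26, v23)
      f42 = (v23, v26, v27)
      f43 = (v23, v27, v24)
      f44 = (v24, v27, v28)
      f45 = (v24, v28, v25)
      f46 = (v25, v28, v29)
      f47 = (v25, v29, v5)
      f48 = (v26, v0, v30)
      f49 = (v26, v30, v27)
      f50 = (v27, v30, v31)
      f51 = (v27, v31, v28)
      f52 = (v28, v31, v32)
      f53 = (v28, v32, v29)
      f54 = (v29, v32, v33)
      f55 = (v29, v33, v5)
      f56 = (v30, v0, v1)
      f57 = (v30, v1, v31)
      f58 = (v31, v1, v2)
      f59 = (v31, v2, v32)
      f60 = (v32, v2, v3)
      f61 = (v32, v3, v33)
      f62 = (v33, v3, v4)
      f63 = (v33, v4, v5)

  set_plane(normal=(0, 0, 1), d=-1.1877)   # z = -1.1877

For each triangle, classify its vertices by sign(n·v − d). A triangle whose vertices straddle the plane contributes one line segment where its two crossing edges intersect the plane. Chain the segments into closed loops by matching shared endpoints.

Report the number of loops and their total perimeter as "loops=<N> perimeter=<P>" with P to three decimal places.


Straddling triangles (16 of 64):
  (v1,v6,v2) [--+] → (1.09981, 0.512046, -1.1877)–(1.31192, 0, -1.1877)  len=0.5542
  (v2,v6,v7) [+-+] → (1.09981, 0.512046, -1.1877)–(0.927642, 0.927642, -1.1877)  len=0.4498
  (v6,v10,v7) [--+] → (0.415597, 1.13975, -1.1877)–(0.927642, 0.927642, -1.1877)  len=0.5542
  (v7,v10,v11) [+-+] → (0.415597, 1.13975, -1.1877)–(0, 1.31192, -1.1877)  len=0.4498
  (v10,v14,v11) [--+] → (-0.512046, 1.09981, -1.1877)–(0, 1.31192, -1.1877)  len=0.5542
  (v11,v14,v15) [+-+] → (-0.512046, 1.09981, -1.1877)–(-0.927642, 0.927642, -1.1877)  len=0.4498
  (v14,v18,v15) [--+] → (-1.13975, 0.415597, -1.1877)–(-0.927642, 0.927642, -1.1877)  len=0.5542
  (v15,v18,v19) [+-+] → (-1.13975, 0.415597, -1.1877)–(-1.31192, 0, -1.1877)  len=0.4498
  (v18,v22,v19) [--+] → (-1.09981, -0.512046, -1.1877)–(-1.31192, 0, -1.1877)  len=0.5542
  (v19,v22,v23) [+-+] → (-1.09981, -0.512046, -1.1877)–(-0.927642, -0.927642, -1.1877)  len=0.4498
  (v22,v26,v23) [--+] → (-0.415597, -1.13975, -1.1877)–(-0.927642, -0.927642, -1.1877)  len=0.5542
  (v23,v26,v27) [+-+] → (-0.415597, -1.13975, -1.1877)–(0, -1.31192, -1.1877)  len=0.4498
  (v26,v30,v27) [--+] → (0.512046, -1.09981, -1.1877)–(0, -1.31192, -1.1877)  len=0.5542
  (v27,v30,v31) [+-+] → (0.512046, -1.09981, -1.1877)–(0.927642, -0.927642, -1.1877)  len=0.4498
  (v30,v1,v31) [--+] → (1.13975, -0.415597, -1.1877)–(0.927642, -0.927642, -1.1877)  len=0.5542
  (v31,v1,v2) [+-+] → (1.13975, -0.415597, -1.1877)–(1.31192, 0, -1.1877)  len=0.4498

Chained into 1 loop(s):
  loop 1: 16 segments, perimeter = 8.0327
Total perimeter = 8.033

loops=1 perimeter=8.033


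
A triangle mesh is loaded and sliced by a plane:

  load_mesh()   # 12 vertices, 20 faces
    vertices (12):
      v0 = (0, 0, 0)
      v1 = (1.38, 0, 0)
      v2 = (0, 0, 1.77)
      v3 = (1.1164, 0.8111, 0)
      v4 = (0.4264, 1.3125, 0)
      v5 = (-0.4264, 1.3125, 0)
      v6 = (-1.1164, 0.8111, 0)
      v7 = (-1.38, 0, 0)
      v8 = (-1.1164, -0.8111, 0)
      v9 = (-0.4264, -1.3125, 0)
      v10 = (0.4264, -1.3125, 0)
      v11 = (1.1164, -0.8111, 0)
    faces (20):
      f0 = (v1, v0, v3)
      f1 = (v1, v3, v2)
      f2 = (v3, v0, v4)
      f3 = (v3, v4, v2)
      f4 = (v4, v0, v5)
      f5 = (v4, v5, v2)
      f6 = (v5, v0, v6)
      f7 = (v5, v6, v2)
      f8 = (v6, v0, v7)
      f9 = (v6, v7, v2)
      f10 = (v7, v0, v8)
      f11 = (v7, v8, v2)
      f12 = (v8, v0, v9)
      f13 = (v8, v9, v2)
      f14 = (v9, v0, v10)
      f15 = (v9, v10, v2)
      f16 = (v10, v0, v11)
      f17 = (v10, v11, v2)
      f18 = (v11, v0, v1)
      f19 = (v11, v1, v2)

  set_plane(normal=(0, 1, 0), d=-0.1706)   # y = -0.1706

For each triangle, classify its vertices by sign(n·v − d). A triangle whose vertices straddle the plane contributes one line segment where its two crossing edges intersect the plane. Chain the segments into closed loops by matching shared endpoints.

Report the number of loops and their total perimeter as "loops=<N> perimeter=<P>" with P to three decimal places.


loops=1 perimeter=6.762

Straddling triangles (10 of 20):
  (v7,v0,v8) [++-] → (-0.234814, -0.1706, 0)–(-1.32456, -0.1706, 0)  len=1.0897
  (v7,v8,v2) [+-+] → (-1.32456, -0.1706, 0)–(-0.234814, -0.1706, 1.39771)  len=1.7723
  (v8,v0,v9) [-+-] → (-0.234814, -0.1706, 0)–(-0.0554239, -0.1706, 0)  len=0.1794
  (v8,v9,v2) [--+] → (-0.0554239, -0.1706, 1.53993)–(-0.234814, -0.1706, 1.39771)  len=0.2289
  (v9,v0,v10) [-+-] → (-0.0554239, -0.1706, 0)–(0.0554239, -0.1706, 0)  len=0.1108
  (v9,v10,v2) [--+] → (0.0554239, -0.1706, 1.53993)–(-0.0554239, -0.1706, 1.53993)  len=0.1108
  (v10,v0,v11) [-+-] → (0.0554239, -0.1706, 0)–(0.234814, -0.1706, 0)  len=0.1794
  (v10,v11,v2) [--+] → (0.234814, -0.1706, 1.39771)–(0.0554239, -0.1706, 1.53993)  len=0.2289
  (v11,v0,v1) [-++] → (0.234814, -0.1706, 0)–(1.32456, -0.1706, 0)  len=1.0897
  (v11,v1,v2) [-++] → (1.32456, -0.1706, 0)–(0.234814, -0.1706, 1.39771)  len=1.7723

Chained into 1 loop(s):
  loop 1: 10 segments, perimeter = 6.7625
Total perimeter = 6.762


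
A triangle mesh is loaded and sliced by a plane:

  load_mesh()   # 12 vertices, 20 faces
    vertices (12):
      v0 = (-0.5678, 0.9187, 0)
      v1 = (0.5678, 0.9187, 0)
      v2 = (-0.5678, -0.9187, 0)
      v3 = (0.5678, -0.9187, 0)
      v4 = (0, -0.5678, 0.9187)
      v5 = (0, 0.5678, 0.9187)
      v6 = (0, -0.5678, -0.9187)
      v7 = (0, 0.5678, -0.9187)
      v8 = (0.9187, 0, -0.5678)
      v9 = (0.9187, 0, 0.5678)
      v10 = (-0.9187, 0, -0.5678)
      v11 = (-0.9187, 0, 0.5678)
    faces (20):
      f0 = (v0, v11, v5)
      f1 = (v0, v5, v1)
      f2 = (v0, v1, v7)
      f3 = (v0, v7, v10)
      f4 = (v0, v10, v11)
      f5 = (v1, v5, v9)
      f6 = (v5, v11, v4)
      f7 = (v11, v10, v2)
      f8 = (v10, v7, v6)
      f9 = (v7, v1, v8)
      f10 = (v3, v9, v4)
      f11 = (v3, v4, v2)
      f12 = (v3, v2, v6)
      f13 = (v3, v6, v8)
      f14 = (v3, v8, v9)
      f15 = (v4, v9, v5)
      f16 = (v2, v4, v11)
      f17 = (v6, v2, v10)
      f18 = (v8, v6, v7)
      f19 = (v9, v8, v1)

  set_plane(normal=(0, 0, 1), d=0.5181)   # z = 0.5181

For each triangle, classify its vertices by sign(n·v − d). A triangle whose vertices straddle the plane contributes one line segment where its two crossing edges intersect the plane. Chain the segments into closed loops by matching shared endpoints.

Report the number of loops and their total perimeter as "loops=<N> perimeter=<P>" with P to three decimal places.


Straddling triangles (10 of 20):
  (v0,v11,v5) [-++] → (-0.887985, 0.0804146, 0.5181)–(-0.24759, 0.72081, 0.5181)  len=0.9057
  (v0,v5,v1) [-+-] → (-0.24759, 0.72081, 0.5181)–(0.24759, 0.72081, 0.5181)  len=0.4952
  (v0,v10,v11) [--+] → (-0.9187, 0, 0.5181)–(-0.887985, 0.0804146, 0.5181)  len=0.0861
  (v1,v5,v9) [-++] → (0.24759, 0.72081, 0.5181)–(0.887985, 0.0804146, 0.5181)  len=0.9057
  (v11,v10,v2) [+--] → (-0.9187, 0, 0.5181)–(-0.887985, -0.0804146, 0.5181)  len=0.0861
  (v3,v9,v4) [-++] → (0.887985, -0.0804146, 0.5181)–(0.24759, -0.72081, 0.5181)  len=0.9057
  (v3,v4,v2) [-+-] → (0.24759, -0.72081, 0.5181)–(-0.24759, -0.72081, 0.5181)  len=0.4952
  (v3,v8,v9) [--+] → (0.9187, 0, 0.5181)–(0.887985, -0.0804146, 0.5181)  len=0.0861
  (v2,v4,v11) [-++] → (-0.24759, -0.72081, 0.5181)–(-0.887985, -0.0804146, 0.5181)  len=0.9057
  (v9,v8,v1) [+--] → (0.9187, 0, 0.5181)–(0.887985, 0.0804146, 0.5181)  len=0.0861

Chained into 1 loop(s):
  loop 1: 10 segments, perimeter = 4.9573
Total perimeter = 4.957

loops=1 perimeter=4.957


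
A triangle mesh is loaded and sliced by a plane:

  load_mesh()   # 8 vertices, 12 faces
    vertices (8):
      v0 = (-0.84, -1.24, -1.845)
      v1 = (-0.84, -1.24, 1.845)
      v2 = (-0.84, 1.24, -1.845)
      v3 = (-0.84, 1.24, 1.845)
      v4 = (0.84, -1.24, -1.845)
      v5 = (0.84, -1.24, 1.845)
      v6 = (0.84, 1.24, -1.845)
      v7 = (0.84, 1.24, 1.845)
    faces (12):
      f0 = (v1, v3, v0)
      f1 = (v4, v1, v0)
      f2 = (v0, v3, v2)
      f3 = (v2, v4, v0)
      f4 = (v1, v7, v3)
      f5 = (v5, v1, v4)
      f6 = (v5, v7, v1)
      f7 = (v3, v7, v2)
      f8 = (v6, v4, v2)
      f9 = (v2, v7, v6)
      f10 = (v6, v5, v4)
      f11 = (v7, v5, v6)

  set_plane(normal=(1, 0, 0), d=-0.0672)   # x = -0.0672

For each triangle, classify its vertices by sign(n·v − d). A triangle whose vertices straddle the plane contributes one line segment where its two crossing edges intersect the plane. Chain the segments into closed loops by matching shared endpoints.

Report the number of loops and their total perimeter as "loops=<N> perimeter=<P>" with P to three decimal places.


Straddling triangles (8 of 12):
  (v4,v1,v0) [+--] → (-0.0672, -1.24, 0.1476)–(-0.0672, -1.24, -1.845)  len=1.9926
  (v2,v4,v0) [-+-] → (-0.0672, 0.0992, -1.845)–(-0.0672, -1.24, -1.845)  len=1.3392
  (v1,v7,v3) [-+-] → (-0.0672, -0.0992, 1.845)–(-0.0672, 1.24, 1.845)  len=1.3392
  (v5,v1,v4) [+-+] → (-0.0672, -1.24, 1.845)–(-0.0672, -1.24, 0.1476)  len=1.6974
  (v5,v7,v1) [++-] → (-0.0672, -0.0992, 1.845)–(-0.0672, -1.24, 1.845)  len=1.1408
  (v3,v7,v2) [-+-] → (-0.0672, 1.24, 1.845)–(-0.0672, 1.24, -0.1476)  len=1.9926
  (v6,v4,v2) [++-] → (-0.0672, 0.0992, -1.845)–(-0.0672, 1.24, -1.845)  len=1.1408
  (v2,v7,v6) [-++] → (-0.0672, 1.24, -0.1476)–(-0.0672, 1.24, -1.845)  len=1.6974

Chained into 1 loop(s):
  loop 1: 8 segments, perimeter = 12.3400
Total perimeter = 12.340

loops=1 perimeter=12.340


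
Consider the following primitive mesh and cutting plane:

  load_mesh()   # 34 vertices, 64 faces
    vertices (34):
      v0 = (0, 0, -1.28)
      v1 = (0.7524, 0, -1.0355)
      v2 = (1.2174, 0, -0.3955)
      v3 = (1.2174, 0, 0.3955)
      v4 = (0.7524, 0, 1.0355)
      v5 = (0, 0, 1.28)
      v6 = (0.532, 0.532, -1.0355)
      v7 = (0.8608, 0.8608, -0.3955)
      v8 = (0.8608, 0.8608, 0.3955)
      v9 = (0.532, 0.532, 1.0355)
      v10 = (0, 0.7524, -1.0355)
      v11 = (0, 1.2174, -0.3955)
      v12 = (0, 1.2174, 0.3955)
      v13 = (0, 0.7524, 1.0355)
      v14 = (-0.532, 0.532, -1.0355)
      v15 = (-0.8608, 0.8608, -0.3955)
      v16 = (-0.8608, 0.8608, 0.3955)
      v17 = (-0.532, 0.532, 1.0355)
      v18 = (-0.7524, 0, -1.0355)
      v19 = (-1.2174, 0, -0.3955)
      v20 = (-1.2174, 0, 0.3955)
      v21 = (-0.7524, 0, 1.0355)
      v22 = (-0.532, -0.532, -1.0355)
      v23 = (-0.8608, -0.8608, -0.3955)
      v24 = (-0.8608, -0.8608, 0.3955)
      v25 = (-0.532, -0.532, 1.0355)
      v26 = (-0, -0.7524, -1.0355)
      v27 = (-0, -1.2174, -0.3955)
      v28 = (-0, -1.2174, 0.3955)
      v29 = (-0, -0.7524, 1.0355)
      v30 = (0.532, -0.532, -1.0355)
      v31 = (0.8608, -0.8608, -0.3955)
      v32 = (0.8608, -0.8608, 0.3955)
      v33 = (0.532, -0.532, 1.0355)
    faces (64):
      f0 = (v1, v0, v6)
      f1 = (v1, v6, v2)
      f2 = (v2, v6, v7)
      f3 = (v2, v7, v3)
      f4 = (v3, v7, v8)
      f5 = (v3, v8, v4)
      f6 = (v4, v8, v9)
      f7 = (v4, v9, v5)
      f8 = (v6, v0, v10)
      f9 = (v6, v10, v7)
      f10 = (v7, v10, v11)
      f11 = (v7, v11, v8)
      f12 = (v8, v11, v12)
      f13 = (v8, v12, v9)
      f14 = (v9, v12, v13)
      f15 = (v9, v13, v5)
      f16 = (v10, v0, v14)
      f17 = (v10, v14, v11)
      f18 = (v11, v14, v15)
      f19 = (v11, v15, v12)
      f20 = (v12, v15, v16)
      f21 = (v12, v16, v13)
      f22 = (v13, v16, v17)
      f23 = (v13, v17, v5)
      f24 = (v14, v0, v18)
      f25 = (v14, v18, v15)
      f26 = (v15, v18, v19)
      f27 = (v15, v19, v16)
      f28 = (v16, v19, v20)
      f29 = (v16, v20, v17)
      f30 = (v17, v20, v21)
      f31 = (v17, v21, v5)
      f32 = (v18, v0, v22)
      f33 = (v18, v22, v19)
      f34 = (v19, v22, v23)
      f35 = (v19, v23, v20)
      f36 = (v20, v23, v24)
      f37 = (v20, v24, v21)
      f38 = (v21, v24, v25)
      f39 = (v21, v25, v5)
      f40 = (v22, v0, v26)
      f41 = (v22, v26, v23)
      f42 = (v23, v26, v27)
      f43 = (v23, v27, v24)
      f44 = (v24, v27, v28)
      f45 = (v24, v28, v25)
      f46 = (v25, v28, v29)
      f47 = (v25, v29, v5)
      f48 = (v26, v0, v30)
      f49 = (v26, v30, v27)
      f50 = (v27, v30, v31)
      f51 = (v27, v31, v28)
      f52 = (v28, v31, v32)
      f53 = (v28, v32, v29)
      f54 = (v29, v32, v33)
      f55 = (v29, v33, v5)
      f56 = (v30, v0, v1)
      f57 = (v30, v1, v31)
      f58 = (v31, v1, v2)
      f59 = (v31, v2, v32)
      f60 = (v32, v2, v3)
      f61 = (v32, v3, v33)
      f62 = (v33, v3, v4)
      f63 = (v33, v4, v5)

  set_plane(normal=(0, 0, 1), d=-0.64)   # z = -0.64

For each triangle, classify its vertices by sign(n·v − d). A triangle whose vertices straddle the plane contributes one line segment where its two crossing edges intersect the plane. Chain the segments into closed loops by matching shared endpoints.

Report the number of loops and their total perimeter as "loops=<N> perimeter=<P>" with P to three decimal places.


loops=1 perimeter=6.366

Straddling triangles (16 of 64):
  (v1,v6,v2) [--+] → (0.955556, 0.203241, -0.64)–(1.03976, 0, -0.64)  len=0.2200
  (v2,v6,v7) [+-+] → (0.955556, 0.203241, -0.64)–(0.735188, 0.735188, -0.64)  len=0.5758
  (v6,v10,v7) [--+] → (0.531948, 0.819388, -0.64)–(0.735188, 0.735188, -0.64)  len=0.2200
  (v7,v10,v11) [+-+] → (0.531948, 0.819388, -0.64)–(0, 1.03976, -0.64)  len=0.5758
  (v10,v14,v11) [--+] → (-0.203241, 0.955556, -0.64)–(0, 1.03976, -0.64)  len=0.2200
  (v11,v14,v15) [+-+] → (-0.203241, 0.955556, -0.64)–(-0.735188, 0.735188, -0.64)  len=0.5758
  (v14,v18,v15) [--+] → (-0.819388, 0.531948, -0.64)–(-0.735188, 0.735188, -0.64)  len=0.2200
  (v15,v18,v19) [+-+] → (-0.819388, 0.531948, -0.64)–(-1.03976, 0, -0.64)  len=0.5758
  (v18,v22,v19) [--+] → (-0.955556, -0.203241, -0.64)–(-1.03976, 0, -0.64)  len=0.2200
  (v19,v22,v23) [+-+] → (-0.955556, -0.203241, -0.64)–(-0.735188, -0.735188, -0.64)  len=0.5758
  (v22,v26,v23) [--+] → (-0.531948, -0.819388, -0.64)–(-0.735188, -0.735188, -0.64)  len=0.2200
  (v23,v26,v27) [+-+] → (-0.531948, -0.819388, -0.64)–(0, -1.03976, -0.64)  len=0.5758
  (v26,v30,v27) [--+] → (0.203241, -0.955556, -0.64)–(0, -1.03976, -0.64)  len=0.2200
  (v27,v30,v31) [+-+] → (0.203241, -0.955556, -0.64)–(0.735188, -0.735188, -0.64)  len=0.5758
  (v30,v1,v31) [--+] → (0.819388, -0.531948, -0.64)–(0.735188, -0.735188, -0.64)  len=0.2200
  (v31,v1,v2) [+-+] → (0.819388, -0.531948, -0.64)–(1.03976, 0, -0.64)  len=0.5758

Chained into 1 loop(s):
  loop 1: 16 segments, perimeter = 6.3662
Total perimeter = 6.366


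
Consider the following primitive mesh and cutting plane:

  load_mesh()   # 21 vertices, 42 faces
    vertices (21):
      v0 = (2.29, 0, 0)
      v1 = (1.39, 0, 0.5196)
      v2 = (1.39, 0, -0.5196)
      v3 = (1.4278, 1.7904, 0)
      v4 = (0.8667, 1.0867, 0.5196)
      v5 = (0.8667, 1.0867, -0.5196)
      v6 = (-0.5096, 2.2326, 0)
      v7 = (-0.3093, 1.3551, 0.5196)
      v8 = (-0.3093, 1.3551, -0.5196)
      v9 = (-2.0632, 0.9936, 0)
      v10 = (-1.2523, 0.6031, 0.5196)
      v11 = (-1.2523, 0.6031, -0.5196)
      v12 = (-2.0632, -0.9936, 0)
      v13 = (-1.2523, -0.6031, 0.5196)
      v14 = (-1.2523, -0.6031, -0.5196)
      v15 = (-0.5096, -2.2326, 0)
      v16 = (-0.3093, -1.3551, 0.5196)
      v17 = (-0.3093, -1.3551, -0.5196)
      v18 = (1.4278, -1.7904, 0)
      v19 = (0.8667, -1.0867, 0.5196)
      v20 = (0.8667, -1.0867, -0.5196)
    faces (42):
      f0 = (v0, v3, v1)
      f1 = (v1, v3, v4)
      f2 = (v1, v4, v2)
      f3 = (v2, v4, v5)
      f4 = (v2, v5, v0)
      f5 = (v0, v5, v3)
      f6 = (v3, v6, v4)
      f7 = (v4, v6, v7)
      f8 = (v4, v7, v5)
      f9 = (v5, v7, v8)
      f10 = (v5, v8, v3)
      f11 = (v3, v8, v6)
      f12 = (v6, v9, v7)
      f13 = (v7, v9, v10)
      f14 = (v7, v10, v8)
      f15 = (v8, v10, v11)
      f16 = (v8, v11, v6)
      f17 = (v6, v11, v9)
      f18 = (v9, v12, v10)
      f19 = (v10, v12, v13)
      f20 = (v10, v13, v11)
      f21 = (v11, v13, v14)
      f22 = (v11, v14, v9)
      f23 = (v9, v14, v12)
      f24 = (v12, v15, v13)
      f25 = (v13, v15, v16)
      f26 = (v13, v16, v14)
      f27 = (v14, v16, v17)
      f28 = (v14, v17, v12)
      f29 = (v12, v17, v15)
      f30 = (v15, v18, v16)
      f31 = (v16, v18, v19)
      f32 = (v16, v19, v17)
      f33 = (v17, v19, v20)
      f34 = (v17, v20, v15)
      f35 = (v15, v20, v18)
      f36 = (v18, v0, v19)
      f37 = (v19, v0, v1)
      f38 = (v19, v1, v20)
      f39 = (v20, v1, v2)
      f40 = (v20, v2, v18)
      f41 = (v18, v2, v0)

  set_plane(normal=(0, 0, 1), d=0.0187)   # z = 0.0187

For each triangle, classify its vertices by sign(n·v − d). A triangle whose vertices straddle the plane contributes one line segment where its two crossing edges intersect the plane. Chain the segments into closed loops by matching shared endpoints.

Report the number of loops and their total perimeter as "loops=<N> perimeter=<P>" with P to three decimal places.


Straddling triangles (28 of 42):
  (v0,v3,v1) [--+] → (1.42644, 1.72596, 0.0187)–(2.25761, 0, 0.0187)  len=1.9157
  (v1,v3,v4) [+-+] → (1.42644, 1.72596, 0.0187)–(1.40761, 1.76507, 0.0187)  len=0.0434
  (v1,v4,v2) [++-] → (1.11893, 0.562905, 0.0187)–(1.39, 0, 0.0187)  len=0.6248
  (v2,v4,v5) [-+-] → (1.11893, 0.562905, 0.0187)–(0.8667, 1.0867, 0.0187)  len=0.5814
  (v3,v6,v4) [--+] → (-0.460068, 2.19136, 0.0187)–(1.40761, 1.76507, 0.0187)  len=1.9157
  (v4,v6,v7) [+-+] → (-0.460068, 2.19136, 0.0187)–(-0.502391, 2.20102, 0.0187)  len=0.0434
  (v4,v7,v5) [++-] → (0.257538, 1.22573, 0.0187)–(0.8667, 1.0867, 0.0187)  len=0.6248
  (v5,v7,v8) [-+-] → (0.257538, 1.22573, 0.0187)–(-0.3093, 1.3551, 0.0187)  len=0.5814
  (v6,v9,v7) [--+] → (-2.00008, 1.00661, 0.0187)–(-0.502391, 2.20102, 0.0187)  len=1.9156
  (v7,v9,v10) [+-+] → (-2.00008, 1.00661, 0.0187)–(-2.03402, 0.979546, 0.0187)  len=0.0434
  (v7,v10,v8) [++-] → (-0.797769, 0.965568, 0.0187)–(-0.3093, 1.3551, 0.0187)  len=0.6248
  (v8,v10,v11) [-+-] → (-0.797769, 0.965568, 0.0187)–(-1.2523, 0.6031, 0.0187)  len=0.5814
  (v9,v12,v10) [--+] → (-2.03402, -0.936136, 0.0187)–(-2.03402, 0.979546, 0.0187)  len=1.9157
  (v10,v12,v13) [+-+] → (-2.03402, -0.936136, 0.0187)–(-2.03402, -0.979546, 0.0187)  len=0.0434
  (v10,v13,v11) [++-] → (-1.2523, -0.0217051, 0.0187)–(-1.2523, 0.6031, 0.0187)  len=0.6248
  (v11,v13,v14) [-+-] → (-1.2523, -0.0217051, 0.0187)–(-1.2523, -0.6031, 0.0187)  len=0.5814
  (v12,v15,v13) [--+] → (-0.536329, -2.17396, 0.0187)–(-2.03402, -0.979546, 0.0187)  len=1.9156
  (v13,v15,v16) [+-+] → (-0.536329, -2.17396, 0.0187)–(-0.502391, -2.20102, 0.0187)  len=0.0434
  (v13,v16,v14) [++-] → (-0.763831, -0.992632, 0.0187)–(-1.2523, -0.6031, 0.0187)  len=0.6248
  (v14,v16,v17) [-+-] → (-0.763831, -0.992632, 0.0187)–(-0.3093, -1.3551, 0.0187)  len=0.5814
  (v15,v18,v16) [--+] → (1.36528, -1.77473, 0.0187)–(-0.502391, -2.20102, 0.0187)  len=1.9157
  (v16,v18,v19) [+-+] → (1.36528, -1.77473, 0.0187)–(1.40761, -1.76507, 0.0187)  len=0.0434
  (v16,v19,v17) [++-] → (0.299862, -1.21607, 0.0187)–(-0.3093, -1.3551, 0.0187)  len=0.6248
  (v17,v19,v20) [-+-] → (0.299862, -1.21607, 0.0187)–(0.8667, -1.0867, 0.0187)  len=0.5814
  (v18,v0,v19) [--+] → (2.23878, -0.0391095, 0.0187)–(1.40761, -1.76507, 0.0187)  len=1.9157
  (v19,v0,v1) [+-+] → (2.23878, -0.0391095, 0.0187)–(2.25761, 0, 0.0187)  len=0.0434
  (v19,v1,v20) [++-] → (1.13777, -0.523795, 0.0187)–(0.8667, -1.0867, 0.0187)  len=0.6248
  (v20,v1,v2) [-+-] → (1.13777, -0.523795, 0.0187)–(1.39, 0, 0.0187)  len=0.5814

Chained into 2 loop(s):
  loop 1: 14 segments, perimeter = 13.7136
  loop 2: 14 segments, perimeter = 8.4432
Total perimeter = 22.157

loops=2 perimeter=22.157


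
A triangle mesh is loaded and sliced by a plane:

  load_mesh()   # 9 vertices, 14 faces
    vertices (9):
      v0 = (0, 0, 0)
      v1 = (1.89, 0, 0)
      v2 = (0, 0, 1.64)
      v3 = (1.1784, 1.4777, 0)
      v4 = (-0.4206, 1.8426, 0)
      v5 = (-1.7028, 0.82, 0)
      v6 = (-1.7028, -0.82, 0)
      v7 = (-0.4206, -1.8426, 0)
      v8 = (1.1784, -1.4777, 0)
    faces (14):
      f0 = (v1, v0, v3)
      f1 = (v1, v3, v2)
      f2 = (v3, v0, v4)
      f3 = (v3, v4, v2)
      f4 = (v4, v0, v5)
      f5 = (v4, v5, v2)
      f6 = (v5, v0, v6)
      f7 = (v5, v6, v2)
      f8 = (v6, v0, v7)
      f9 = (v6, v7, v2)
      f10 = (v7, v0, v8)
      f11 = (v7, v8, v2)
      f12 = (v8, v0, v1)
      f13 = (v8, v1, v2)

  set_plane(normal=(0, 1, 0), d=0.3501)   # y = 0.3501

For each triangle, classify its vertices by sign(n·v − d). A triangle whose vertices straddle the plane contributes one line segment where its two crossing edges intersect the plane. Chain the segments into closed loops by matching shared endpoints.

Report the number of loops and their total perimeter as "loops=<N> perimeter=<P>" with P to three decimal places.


Straddling triangles (8 of 14):
  (v1,v0,v3) [--+] → (0.279189, 0.3501, 0)–(1.72141, 0.3501, 0)  len=1.4422
  (v1,v3,v2) [-+-] → (1.72141, 0.3501, 0)–(0.279189, 0.3501, 1.25145)  len=1.9095
  (v3,v0,v4) [+-+] → (0.279189, 0.3501, 0)–(-0.0799154, 0.3501, 0)  len=0.3591
  (v3,v4,v2) [++-] → (-0.0799154, 0.3501, 1.32839)–(0.279189, 0.3501, 1.25145)  len=0.3673
  (v4,v0,v5) [+-+] → (-0.0799154, 0.3501, 0)–(-0.727013, 0.3501, 0)  len=0.6471
  (v4,v5,v2) [++-] → (-0.727013, 0.3501, 0.9398)–(-0.0799154, 0.3501, 1.32839)  len=0.7548
  (v5,v0,v6) [+--] → (-0.727013, 0.3501, 0)–(-1.7028, 0.3501, 0)  len=0.9758
  (v5,v6,v2) [+--] → (-1.7028, 0.3501, 0)–(-0.727013, 0.3501, 0.9398)  len=1.3548

Chained into 1 loop(s):
  loop 1: 8 segments, perimeter = 7.8105
Total perimeter = 7.811

loops=1 perimeter=7.811


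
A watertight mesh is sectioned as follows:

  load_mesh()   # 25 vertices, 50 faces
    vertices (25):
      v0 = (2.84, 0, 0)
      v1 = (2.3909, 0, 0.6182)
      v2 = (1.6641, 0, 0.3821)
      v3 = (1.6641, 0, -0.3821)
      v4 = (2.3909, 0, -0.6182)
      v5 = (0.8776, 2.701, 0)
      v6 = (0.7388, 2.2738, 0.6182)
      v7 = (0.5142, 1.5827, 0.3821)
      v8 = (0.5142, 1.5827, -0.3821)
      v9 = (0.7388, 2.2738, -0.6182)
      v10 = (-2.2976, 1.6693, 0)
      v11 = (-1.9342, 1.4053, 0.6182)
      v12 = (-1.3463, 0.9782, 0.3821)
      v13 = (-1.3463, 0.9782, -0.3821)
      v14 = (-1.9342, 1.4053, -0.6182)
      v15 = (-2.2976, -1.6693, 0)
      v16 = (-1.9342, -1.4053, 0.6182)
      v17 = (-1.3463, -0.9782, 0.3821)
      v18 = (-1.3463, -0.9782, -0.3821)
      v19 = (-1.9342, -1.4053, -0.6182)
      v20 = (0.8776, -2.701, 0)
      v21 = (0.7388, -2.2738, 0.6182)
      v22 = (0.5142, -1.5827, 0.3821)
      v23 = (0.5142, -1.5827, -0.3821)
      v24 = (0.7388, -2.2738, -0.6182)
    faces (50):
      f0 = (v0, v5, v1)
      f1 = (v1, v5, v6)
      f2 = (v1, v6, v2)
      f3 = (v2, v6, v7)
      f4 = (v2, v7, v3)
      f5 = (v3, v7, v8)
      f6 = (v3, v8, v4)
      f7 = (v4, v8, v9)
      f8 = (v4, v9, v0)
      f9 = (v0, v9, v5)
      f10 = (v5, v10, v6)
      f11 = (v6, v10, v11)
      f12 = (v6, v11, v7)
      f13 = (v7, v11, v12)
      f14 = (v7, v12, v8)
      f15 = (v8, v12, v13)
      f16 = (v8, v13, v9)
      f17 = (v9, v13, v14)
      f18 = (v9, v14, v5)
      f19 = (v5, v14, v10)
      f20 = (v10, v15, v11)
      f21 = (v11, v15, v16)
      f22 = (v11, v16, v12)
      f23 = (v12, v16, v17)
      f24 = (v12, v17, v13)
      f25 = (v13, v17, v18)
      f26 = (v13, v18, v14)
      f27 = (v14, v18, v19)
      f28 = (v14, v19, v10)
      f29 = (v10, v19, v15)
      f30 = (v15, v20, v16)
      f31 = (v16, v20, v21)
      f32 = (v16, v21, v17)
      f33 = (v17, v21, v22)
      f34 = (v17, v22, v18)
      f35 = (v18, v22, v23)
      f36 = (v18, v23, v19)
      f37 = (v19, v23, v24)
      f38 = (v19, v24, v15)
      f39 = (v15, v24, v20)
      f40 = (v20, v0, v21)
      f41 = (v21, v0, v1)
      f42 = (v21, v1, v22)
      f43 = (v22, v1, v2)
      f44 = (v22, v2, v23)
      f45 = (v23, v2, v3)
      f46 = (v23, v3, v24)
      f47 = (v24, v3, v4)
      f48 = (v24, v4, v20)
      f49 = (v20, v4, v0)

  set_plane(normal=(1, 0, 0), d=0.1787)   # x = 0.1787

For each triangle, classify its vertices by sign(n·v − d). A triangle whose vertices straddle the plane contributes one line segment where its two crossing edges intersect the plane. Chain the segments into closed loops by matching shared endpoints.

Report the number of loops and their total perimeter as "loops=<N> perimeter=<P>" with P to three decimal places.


loops=2 perimeter=7.082

Straddling triangles (20 of 50):
  (v5,v10,v6) [+-+] → (0.1787, 2.47391, 0)–(0.1787, 2.16229, 0.504166)  len=0.5927
  (v6,v10,v11) [+--] → (0.1787, 2.16229, 0.504166)–(0.1787, 2.09181, 0.6182)  len=0.1341
  (v6,v11,v7) [+-+] → (0.1787, 2.09181, 0.6182)–(0.1787, 1.55839, 0.414452)  len=0.5710
  (v7,v11,v12) [+--] → (0.1787, 1.55839, 0.414452)–(0.1787, 1.47369, 0.3821)  len=0.0907
  (v7,v12,v8) [+-+] → (0.1787, 1.47369, 0.3821)–(0.1787, 1.47369, -0.244293)  len=0.6264
  (v8,v12,v13) [+--] → (0.1787, 1.47369, -0.244293)–(0.1787, 1.47369, -0.3821)  len=0.1378
  (v8,v13,v9) [+-+] → (0.1787, 1.47369, -0.3821)–(0.1787, 1.92578, -0.554779)  len=0.4839
  (v9,v13,v14) [+--] → (0.1787, 1.92578, -0.554779)–(0.1787, 2.09181, -0.6182)  len=0.1777
  (v9,v14,v5) [+-+] → (0.1787, 2.09181, -0.6182)–(0.1787, 2.37894, -0.15366)  len=0.5461
  (v5,v14,v10) [+--] → (0.1787, 2.37894, -0.15366)–(0.1787, 2.47391, 0)  len=0.1806
  (v15,v20,v16) [-+-] → (0.1787, -2.47391, 0)–(0.1787, -2.37894, 0.15366)  len=0.1806
  (v16,v20,v21) [-++] → (0.1787, -2.37894, 0.15366)–(0.1787, -2.09181, 0.6182)  len=0.5461
  (v16,v21,v17) [-+-] → (0.1787, -2.09181, 0.6182)–(0.1787, -1.92578, 0.554779)  len=0.1777
  (v17,v21,v22) [-++] → (0.1787, -1.92578, 0.554779)–(0.1787, -1.47369, 0.3821)  len=0.4839
  (v17,v22,v18) [-+-] → (0.1787, -1.47369, 0.3821)–(0.1787, -1.47369, 0.244293)  len=0.1378
  (v18,v22,v23) [-++] → (0.1787, -1.47369, 0.244293)–(0.1787, -1.47369, -0.3821)  len=0.6264
  (v18,v23,v19) [-+-] → (0.1787, -1.47369, -0.3821)–(0.1787, -1.55839, -0.414452)  len=0.0907
  (v19,v23,v24) [-++] → (0.1787, -1.55839, -0.414452)–(0.1787, -2.09181, -0.6182)  len=0.5710
  (v19,v24,v15) [-+-] → (0.1787, -2.09181, -0.6182)–(0.1787, -2.16229, -0.504166)  len=0.1341
  (v15,v24,v20) [-++] → (0.1787, -2.16229, -0.504166)–(0.1787, -2.47391, 0)  len=0.5927

Chained into 2 loop(s):
  loop 1: 10 segments, perimeter = 3.5411
  loop 2: 10 segments, perimeter = 3.5411
Total perimeter = 7.082


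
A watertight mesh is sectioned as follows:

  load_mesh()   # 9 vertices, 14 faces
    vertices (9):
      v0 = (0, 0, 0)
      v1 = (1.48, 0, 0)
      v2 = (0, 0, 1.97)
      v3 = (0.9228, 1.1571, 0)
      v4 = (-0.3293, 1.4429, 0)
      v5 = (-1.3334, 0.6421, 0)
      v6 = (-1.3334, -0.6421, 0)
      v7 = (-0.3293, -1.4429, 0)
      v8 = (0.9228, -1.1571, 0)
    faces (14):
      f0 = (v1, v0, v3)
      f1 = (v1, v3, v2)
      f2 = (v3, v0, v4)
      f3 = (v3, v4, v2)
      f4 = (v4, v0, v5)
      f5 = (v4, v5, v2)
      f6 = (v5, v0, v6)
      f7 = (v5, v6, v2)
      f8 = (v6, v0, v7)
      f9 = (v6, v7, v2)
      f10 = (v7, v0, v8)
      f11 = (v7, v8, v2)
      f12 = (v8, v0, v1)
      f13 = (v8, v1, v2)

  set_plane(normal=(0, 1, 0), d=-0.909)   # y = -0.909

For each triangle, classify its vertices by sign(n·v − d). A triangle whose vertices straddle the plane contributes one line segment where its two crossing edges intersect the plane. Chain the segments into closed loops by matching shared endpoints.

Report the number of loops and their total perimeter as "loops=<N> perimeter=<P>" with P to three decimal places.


loops=1 perimeter=4.627

Straddling triangles (6 of 14):
  (v6,v0,v7) [++-] → (-0.207453, -0.909, 0)–(-0.998742, -0.909, 0)  len=0.7913
  (v6,v7,v2) [+-+] → (-0.998742, -0.909, 0)–(-0.207453, -0.909, 0.728937)  len=1.0759
  (v7,v0,v8) [-+-] → (-0.207453, -0.909, 0)–(0.724938, -0.909, 0)  len=0.9324
  (v7,v8,v2) [--+] → (0.724938, -0.909, 0.422398)–(-0.207453, -0.909, 0.728937)  len=0.9815
  (v8,v0,v1) [-++] → (0.724938, -0.909, 0)–(1.04227, -0.909, 0)  len=0.3173
  (v8,v1,v2) [-++] → (1.04227, -0.909, 0)–(0.724938, -0.909, 0.422398)  len=0.5283

Chained into 1 loop(s):
  loop 1: 6 segments, perimeter = 4.6267
Total perimeter = 4.627


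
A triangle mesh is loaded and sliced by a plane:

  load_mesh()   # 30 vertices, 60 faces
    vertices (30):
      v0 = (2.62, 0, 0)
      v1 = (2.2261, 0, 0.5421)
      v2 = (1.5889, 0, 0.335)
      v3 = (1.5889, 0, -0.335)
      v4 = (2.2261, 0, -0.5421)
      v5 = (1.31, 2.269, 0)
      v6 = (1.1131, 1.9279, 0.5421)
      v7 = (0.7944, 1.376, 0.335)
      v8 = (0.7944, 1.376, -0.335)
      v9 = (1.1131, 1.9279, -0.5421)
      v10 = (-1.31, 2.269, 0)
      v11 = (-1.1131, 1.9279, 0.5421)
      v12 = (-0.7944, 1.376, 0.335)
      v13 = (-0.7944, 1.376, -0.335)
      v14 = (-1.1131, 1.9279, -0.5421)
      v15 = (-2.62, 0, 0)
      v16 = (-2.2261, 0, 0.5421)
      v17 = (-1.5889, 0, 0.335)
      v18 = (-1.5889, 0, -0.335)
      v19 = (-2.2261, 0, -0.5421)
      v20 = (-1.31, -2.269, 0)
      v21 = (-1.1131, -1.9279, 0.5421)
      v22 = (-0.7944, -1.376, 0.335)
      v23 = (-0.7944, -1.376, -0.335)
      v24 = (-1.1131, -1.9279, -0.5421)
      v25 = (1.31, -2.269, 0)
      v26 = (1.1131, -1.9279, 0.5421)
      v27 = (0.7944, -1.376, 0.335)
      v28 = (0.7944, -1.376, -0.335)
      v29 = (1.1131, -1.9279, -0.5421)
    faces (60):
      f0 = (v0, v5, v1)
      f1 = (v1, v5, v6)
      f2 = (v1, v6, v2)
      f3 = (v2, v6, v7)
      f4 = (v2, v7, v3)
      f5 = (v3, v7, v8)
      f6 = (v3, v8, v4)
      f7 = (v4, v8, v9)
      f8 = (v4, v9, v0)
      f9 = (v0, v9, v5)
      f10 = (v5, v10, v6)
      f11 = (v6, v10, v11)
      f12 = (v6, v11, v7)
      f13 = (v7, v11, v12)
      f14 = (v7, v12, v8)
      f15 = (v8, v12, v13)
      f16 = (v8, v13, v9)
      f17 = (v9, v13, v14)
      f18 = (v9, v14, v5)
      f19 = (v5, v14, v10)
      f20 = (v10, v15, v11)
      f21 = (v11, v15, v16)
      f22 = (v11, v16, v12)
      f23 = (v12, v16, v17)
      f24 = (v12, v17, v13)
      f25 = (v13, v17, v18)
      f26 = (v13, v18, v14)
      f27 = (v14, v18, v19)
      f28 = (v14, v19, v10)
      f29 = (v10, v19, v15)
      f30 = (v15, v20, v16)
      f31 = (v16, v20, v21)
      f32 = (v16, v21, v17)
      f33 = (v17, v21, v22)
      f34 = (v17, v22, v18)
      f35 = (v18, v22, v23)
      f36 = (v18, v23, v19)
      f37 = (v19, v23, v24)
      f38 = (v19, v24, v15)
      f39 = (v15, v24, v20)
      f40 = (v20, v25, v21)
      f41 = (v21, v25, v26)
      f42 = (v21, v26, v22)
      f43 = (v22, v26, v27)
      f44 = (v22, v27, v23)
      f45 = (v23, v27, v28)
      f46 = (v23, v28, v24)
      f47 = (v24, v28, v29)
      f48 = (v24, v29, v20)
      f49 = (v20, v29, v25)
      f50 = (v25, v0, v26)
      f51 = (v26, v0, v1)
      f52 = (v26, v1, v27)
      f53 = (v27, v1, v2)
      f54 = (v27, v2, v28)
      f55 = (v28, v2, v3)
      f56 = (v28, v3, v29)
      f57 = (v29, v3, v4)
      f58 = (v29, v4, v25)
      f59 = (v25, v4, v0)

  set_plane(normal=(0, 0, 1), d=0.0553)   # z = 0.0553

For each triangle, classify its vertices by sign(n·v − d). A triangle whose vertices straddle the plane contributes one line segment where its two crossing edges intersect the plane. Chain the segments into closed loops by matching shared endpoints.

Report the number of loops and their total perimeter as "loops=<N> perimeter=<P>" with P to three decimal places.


loops=2 perimeter=25.012

Straddling triangles (24 of 60):
  (v0,v5,v1) [--+] → (1.40345, 2.03754, 0.0553)–(2.57982, 0, 0.0553)  len=2.3527
  (v1,v5,v6) [+-+] → (1.40345, 2.03754, 0.0553)–(1.28991, 2.2342, 0.0553)  len=0.2271
  (v2,v7,v3) [++-] → (1.12607, 0.801571, 0.0553)–(1.5889, 0, 0.0553)  len=0.9256
  (v3,v7,v8) [-+-] → (1.12607, 0.801571, 0.0553)–(0.7944, 1.376, 0.0553)  len=0.6633
  (v5,v10,v6) [--+] → (-1.06282, 2.2342, 0.0553)–(1.28991, 2.2342, 0.0553)  len=2.3527
  (v6,v10,v11) [+-+] → (-1.06282, 2.2342, 0.0553)–(-1.28991, 2.2342, 0.0553)  len=0.2271
  (v7,v12,v8) [++-] → (-0.131135, 1.376, 0.0553)–(0.7944, 1.376, 0.0553)  len=0.9255
  (v8,v12,v13) [-+-] → (-0.131135, 1.376, 0.0553)–(-0.7944, 1.376, 0.0553)  len=0.6633
  (v10,v15,v11) [--+] → (-2.46628, 0.196666, 0.0553)–(-1.28991, 2.2342, 0.0553)  len=2.3527
  (v11,v15,v16) [+-+] → (-2.46628, 0.196666, 0.0553)–(-2.57982, 0, 0.0553)  len=0.2271
  (v12,v17,v13) [++-] → (-1.25723, 0.574429, 0.0553)–(-0.7944, 1.376, 0.0553)  len=0.9256
  (v13,v17,v18) [-+-] → (-1.25723, 0.574429, 0.0553)–(-1.5889, 0, 0.0553)  len=0.6633
  (v15,v20,v16) [--+] → (-1.40345, -2.03754, 0.0553)–(-2.57982, 0, 0.0553)  len=2.3527
  (v16,v20,v21) [+-+] → (-1.40345, -2.03754, 0.0553)–(-1.28991, -2.2342, 0.0553)  len=0.2271
  (v17,v22,v18) [++-] → (-1.12607, -0.801571, 0.0553)–(-1.5889, 0, 0.0553)  len=0.9256
  (v18,v22,v23) [-+-] → (-1.12607, -0.801571, 0.0553)–(-0.7944, -1.376, 0.0553)  len=0.6633
  (v20,v25,v21) [--+] → (1.06282, -2.2342, 0.0553)–(-1.28991, -2.2342, 0.0553)  len=2.3527
  (v21,v25,v26) [+-+] → (1.06282, -2.2342, 0.0553)–(1.28991, -2.2342, 0.0553)  len=0.2271
  (v22,v27,v23) [++-] → (0.131135, -1.376, 0.0553)–(-0.7944, -1.376, 0.0553)  len=0.9255
  (v23,v27,v28) [-+-] → (0.131135, -1.376, 0.0553)–(0.7944, -1.376, 0.0553)  len=0.6633
  (v25,v0,v26) [--+] → (2.46628, -0.196666, 0.0553)–(1.28991, -2.2342, 0.0553)  len=2.3527
  (v26,v0,v1) [+-+] → (2.46628, -0.196666, 0.0553)–(2.57982, 0, 0.0553)  len=0.2271
  (v27,v2,v28) [++-] → (1.25723, -0.574429, 0.0553)–(0.7944, -1.376, 0.0553)  len=0.9256
  (v28,v2,v3) [-+-] → (1.25723, -0.574429, 0.0553)–(1.5889, 0, 0.0553)  len=0.6633

Chained into 2 loop(s):
  loop 1: 12 segments, perimeter = 15.4790
  loop 2: 12 segments, perimeter = 9.5332
Total perimeter = 25.012


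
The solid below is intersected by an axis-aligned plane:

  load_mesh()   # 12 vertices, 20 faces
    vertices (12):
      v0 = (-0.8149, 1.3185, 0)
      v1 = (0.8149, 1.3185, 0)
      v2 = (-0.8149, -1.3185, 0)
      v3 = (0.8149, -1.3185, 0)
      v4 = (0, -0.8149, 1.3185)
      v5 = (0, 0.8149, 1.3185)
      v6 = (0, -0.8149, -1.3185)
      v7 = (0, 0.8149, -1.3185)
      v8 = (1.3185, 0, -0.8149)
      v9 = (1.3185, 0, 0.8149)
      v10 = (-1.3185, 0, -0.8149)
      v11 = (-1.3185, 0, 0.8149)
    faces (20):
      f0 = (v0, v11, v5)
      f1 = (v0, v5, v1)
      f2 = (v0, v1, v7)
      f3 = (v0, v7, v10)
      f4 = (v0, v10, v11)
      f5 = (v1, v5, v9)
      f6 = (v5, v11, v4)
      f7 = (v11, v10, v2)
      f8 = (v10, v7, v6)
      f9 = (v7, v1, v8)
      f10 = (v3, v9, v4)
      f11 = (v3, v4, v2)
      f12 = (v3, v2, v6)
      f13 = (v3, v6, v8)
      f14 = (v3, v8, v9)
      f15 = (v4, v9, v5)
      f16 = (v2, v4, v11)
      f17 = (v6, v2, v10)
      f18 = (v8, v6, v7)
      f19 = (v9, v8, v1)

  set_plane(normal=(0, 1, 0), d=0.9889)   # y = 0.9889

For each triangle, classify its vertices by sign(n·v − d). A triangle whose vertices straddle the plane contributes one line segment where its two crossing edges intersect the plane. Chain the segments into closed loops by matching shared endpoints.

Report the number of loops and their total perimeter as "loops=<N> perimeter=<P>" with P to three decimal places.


Straddling triangles (8 of 20):
  (v0,v11,v5) [+--] → (-0.94079, 0.9889, 0.20371)–(-0.281558, 0.9889, 0.862942)  len=0.9323
  (v0,v5,v1) [+-+] → (-0.281558, 0.9889, 0.862942)–(0.281558, 0.9889, 0.862942)  len=0.5631
  (v0,v1,v7) [++-] → (0.281558, 0.9889, -0.862942)–(-0.281558, 0.9889, -0.862942)  len=0.5631
  (v0,v7,v10) [+--] → (-0.281558, 0.9889, -0.862942)–(-0.94079, 0.9889, -0.20371)  len=0.9323
  (v0,v10,v11) [+--] → (-0.94079, 0.9889, -0.20371)–(-0.94079, 0.9889, 0.20371)  len=0.4074
  (v1,v5,v9) [+--] → (0.281558, 0.9889, 0.862942)–(0.94079, 0.9889, 0.20371)  len=0.9323
  (v7,v1,v8) [-+-] → (0.281558, 0.9889, -0.862942)–(0.94079, 0.9889, -0.20371)  len=0.9323
  (v9,v8,v1) [--+] → (0.94079, 0.9889, -0.20371)–(0.94079, 0.9889, 0.20371)  len=0.4074

Chained into 1 loop(s):
  loop 1: 8 segments, perimeter = 5.6703
Total perimeter = 5.670

loops=1 perimeter=5.670
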